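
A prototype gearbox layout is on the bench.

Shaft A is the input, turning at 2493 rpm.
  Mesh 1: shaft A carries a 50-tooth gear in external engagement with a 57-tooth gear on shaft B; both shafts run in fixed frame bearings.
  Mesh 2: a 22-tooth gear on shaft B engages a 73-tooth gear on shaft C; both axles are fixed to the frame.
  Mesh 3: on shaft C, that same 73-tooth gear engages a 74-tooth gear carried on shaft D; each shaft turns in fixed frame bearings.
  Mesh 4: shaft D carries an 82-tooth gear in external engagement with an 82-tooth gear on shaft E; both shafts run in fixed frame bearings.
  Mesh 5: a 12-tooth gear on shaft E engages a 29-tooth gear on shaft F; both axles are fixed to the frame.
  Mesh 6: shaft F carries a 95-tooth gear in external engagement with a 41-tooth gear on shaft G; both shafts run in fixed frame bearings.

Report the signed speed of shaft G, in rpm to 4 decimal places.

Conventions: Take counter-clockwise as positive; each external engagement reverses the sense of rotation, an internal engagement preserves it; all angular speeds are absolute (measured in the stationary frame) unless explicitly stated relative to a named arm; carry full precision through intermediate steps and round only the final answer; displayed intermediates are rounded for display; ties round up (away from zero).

recognized (7 fixed axles, 6 meshes): fixed-axis compound train
mesh 1 [50T→57T]: ω = 2493.0000×50/57 = 2186.8421 rpm, sense flips to −
mesh 2 [22T→73T]: ω = 2186.8421×22/73 = 659.0483 rpm, sense flips to +
mesh 3 [73T→74T]: ω = 659.0483×73/74 = 650.1422 rpm, sense flips to −
mesh 4 [82T→82T]: ω = 650.1422×82/82 = 650.1422 rpm, sense flips to +
mesh 5 [12T→29T]: ω = 650.1422×12/29 = 269.0244 rpm, sense flips to −
mesh 6 [95T→41T]: ω = 269.0244×95/41 = 623.3492 rpm, sense flips to +
signed output speed = +623.3492 rpm

+623.3492 rpm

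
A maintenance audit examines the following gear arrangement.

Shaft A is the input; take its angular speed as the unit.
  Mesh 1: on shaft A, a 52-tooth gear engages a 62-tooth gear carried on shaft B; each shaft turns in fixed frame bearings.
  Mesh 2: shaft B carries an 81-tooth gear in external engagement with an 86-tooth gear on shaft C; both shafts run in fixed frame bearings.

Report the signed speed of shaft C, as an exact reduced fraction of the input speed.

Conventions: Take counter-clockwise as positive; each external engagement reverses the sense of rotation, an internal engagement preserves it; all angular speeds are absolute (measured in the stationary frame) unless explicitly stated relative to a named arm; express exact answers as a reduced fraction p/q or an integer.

1053/1333

2-mesh fixed-axis compound train (all bearings frame-fixed)
mesh 1 [52T→62T]: |ω|/ω_in = 1×52/62 = 26/31, sense flips to −
mesh 2 [81T→86T]: |ω|/ω_in = (26/31)×81/86 = 1053/1333, sense flips to +
signed output speed (× input speed) = 1053/1333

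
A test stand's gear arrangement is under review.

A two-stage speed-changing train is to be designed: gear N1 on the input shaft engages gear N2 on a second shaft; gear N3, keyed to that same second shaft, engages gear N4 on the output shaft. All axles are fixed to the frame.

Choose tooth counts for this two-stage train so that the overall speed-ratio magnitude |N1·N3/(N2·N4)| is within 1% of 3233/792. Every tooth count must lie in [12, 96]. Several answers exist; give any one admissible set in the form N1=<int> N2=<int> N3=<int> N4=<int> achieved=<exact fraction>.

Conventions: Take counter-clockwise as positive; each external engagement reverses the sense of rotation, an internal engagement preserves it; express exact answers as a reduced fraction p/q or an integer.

class = fixed-axis compound train [2-stage, 3233/792 wanted]
target = 3233/792 in lowest terms: an exact hit needs N1·N3 = k·3233 and N2·N4 = k·792 for one integer k, every count in [12, 96]; additionally prefer no 1:1 stage (N1 ≠ N2, N3 ≠ N4)
k = 1: N1·N3 = 3233 = 53·61, N2·N4 = 792 = 12·66
achieved = 53·61/(12·66) = 3233/792; |achieved − target| = 0 ≤ 3233/79200 ✓

N1=53 N2=12 N3=61 N4=66 achieved=3233/792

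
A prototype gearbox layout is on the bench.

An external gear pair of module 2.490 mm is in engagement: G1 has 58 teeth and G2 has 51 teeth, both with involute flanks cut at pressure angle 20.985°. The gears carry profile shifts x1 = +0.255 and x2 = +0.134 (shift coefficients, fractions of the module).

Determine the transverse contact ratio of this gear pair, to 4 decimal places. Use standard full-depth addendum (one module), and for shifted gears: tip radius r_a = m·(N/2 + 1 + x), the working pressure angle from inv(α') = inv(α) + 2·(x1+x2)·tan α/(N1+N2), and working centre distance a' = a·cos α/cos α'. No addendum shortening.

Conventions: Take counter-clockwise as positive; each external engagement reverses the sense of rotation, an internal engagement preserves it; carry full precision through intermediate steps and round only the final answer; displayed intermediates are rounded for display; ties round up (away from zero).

1.6643

class = single-mesh tooth geometry [involute pair 58T × 51T, m = 2.490]
base radii: r_b1 = 67.420615, r_b2 = 59.283644
tip radii: r_a1 = 75.334950, r_a2 = 66.318660
inv(α') = inv(20.985°) + 2·(+0.255+0.134)·tan α/(58+51) = 0.02004408  ⇒  α' = 21.99659°
a' = a·cos α / cos α' = 135.7050·cos 20.985°/cos 21.99659° = 136.651660
action lengths: √(r_a1²−r_b1²) = 33.612726, √(r_a2²−r_b2²) = 29.725649
base pitch p_b = π·m·cos α = 7.303728
CR = (33.612726 + 29.725649 − 136.651660·sin 21.99659°)/7.303728 = 1.664260
contact ratio ≈ 1.6643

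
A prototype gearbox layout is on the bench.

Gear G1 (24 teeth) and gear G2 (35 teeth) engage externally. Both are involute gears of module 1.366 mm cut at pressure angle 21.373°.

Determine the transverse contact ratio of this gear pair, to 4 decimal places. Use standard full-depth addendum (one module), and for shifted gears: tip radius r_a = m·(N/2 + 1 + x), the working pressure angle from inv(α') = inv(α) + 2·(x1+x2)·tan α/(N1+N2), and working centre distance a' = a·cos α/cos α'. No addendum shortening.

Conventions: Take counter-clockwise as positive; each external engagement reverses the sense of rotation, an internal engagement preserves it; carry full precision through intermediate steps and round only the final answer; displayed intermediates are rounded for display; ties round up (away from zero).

1.5888

class = single-mesh tooth geometry [involute pair 24T × 35T, m = 1.366]
base radii: r_b1 = 15.264684, r_b2 = 22.260997
tip radii: r_a1 = 17.758000, r_a2 = 25.271000
no profile shift: α' = α, a' = a
action lengths: √(r_a1²−r_b1²) = 9.073918, √(r_a2²−r_b2²) = 11.961248
base pitch p_b = π·m·cos α = 3.996285
CR = (9.073918 + 11.961248 − 40.297000·sin 21.37300°)/3.996285 = 1.588828
contact ratio ≈ 1.5888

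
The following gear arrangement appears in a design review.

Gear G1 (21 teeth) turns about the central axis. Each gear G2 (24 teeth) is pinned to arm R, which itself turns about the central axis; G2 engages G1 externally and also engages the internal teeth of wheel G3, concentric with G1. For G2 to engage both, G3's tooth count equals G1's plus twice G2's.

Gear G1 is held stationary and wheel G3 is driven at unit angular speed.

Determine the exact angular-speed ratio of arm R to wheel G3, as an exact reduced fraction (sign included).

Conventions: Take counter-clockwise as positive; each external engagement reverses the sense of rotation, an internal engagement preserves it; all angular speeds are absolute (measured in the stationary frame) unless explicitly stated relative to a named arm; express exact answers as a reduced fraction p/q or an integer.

23/30

class = planetary set [G3 = 21+2·24 = 69; Willis about the carrier]
ring teeth: 21 + 2·24 = 69
21(ω_sun−ω_arm) = −69(ω_ring−ω_arm),  ω_sun = 0, ω_ring = 1
21(0−ω_arm) = −69(1−ω_arm)  ⇒  90·ω_arm = 69  ⇒  ω_arm = 23/30
ω_out/ω_in = 23/30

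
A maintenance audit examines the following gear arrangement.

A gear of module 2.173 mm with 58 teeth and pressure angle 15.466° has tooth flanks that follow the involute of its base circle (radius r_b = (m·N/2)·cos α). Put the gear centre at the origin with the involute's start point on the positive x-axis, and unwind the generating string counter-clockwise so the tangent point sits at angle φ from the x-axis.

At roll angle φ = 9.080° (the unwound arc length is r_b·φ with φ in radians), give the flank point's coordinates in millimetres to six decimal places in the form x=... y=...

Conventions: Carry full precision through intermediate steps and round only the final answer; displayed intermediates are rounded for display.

recognized (one wheel, involute flank): single-mesh tooth geometry, m = 2.173, N = 58
pitch radius r_p = m·N/2 = 2.173·58/2 = 63.017000
base radius r_b = r_p·cos α = 63.017000·cos 15.466° = 60.735083
roll angle φ = 9.080° = 0.15847590 rad
x = r_b·(cos φ + φ·sin φ) = 61.492970
y = r_b·(sin φ − φ·cos φ) = 0.080374

x=61.492970 y=0.080374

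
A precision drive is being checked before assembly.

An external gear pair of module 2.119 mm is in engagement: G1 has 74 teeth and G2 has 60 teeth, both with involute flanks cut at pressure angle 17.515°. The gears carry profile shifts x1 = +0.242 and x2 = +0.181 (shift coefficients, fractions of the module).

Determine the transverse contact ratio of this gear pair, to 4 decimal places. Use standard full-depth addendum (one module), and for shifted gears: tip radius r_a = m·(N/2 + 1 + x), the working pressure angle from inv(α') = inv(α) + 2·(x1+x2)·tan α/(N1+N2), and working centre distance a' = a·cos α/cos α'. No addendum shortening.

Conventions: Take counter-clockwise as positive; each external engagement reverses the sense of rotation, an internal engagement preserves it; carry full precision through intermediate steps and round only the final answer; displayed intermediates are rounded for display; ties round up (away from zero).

1.8883

recognized (one external pair, fixed centres): single-mesh tooth geometry, m = 2.119, N1 = 74, N2 = 60
base radii: r_b1 = 74.768095, r_b2 = 60.622780
tip radii: r_a1 = 81.034798, r_a2 = 66.072539
inv(α') = inv(17.515°) + 2·(+0.242+0.181)·tan α/(74+60) = 0.01188465  ⇒  α' = 18.58923°
a' = a·cos α / cos α' = 141.9730·cos 17.515°/cos 18.58923° = 142.843239
action lengths: √(r_a1²−r_b1²) = 31.246926, √(r_a2²−r_b2²) = 26.276586
base pitch p_b = π·m·cos α = 6.348403
CR = (31.246926 + 26.276586 − 142.843239·sin 18.58923°)/6.348403 = 1.888316
contact ratio ≈ 1.8883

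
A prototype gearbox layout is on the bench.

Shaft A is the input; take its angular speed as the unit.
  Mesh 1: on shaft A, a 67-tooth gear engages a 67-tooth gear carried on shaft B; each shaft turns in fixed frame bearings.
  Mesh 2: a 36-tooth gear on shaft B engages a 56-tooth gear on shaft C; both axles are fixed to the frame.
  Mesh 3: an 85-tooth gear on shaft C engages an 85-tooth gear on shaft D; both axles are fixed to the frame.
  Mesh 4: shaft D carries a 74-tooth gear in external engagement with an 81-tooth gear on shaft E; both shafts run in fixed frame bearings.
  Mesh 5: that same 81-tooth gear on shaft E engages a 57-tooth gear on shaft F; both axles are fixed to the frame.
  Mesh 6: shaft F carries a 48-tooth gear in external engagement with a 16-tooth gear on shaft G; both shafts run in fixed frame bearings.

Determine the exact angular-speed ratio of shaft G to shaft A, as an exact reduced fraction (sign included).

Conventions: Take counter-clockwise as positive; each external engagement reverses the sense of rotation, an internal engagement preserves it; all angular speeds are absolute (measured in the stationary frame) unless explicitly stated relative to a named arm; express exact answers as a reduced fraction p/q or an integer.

class = fixed-axis compound train [6 meshes; 6 ratios multiply, 6 sense flips]
mesh 1 [67T→67T]: running ratio 1, sense −
mesh 2 [36T→56T]: running ratio 9/14, sense +
mesh 3 [85T→85T]: running ratio 9/14, sense −
mesh 4 [74T→81T]: running ratio 37/63, sense +
mesh 5 [81T→57T]: running ratio 111/133, sense −
mesh 6 [48T→16T]: running ratio 333/133, sense +
ω_out/ω_in = 333/133

333/133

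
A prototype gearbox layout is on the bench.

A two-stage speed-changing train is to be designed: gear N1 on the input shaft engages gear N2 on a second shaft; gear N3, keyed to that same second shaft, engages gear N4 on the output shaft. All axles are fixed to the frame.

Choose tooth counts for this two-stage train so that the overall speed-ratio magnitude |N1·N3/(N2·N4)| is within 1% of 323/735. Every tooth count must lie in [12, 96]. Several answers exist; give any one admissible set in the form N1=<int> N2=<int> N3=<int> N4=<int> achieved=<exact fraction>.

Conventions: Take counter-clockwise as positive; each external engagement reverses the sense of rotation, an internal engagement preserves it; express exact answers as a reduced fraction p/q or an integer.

N1=17 N2=15 N3=19 N4=49 achieved=323/735

2-stage fixed-axis compound train for ratio 323/735
target = 323/735 in lowest terms: an exact hit needs N1·N3 = k·323 and N2·N4 = k·735 for one integer k, every count in [12, 96]; additionally prefer no 1:1 stage (N1 ≠ N2, N3 ≠ N4)
k = 1: N1·N3 = 323 = 17·19, N2·N4 = 735 = 15·49
achieved = 17·19/(15·49) = 323/735; |achieved − target| = 0 ≤ 323/73500 ✓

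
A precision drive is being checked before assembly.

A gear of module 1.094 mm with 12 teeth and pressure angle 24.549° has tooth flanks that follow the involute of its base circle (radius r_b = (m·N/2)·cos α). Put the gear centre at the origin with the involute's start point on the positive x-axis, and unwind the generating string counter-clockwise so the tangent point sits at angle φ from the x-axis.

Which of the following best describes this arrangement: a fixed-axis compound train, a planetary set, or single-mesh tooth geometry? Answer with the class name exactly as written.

single-mesh tooth geometry

single-mesh involute tooth geometry (12T wheel at module 1.094)
classification: single-mesh tooth geometry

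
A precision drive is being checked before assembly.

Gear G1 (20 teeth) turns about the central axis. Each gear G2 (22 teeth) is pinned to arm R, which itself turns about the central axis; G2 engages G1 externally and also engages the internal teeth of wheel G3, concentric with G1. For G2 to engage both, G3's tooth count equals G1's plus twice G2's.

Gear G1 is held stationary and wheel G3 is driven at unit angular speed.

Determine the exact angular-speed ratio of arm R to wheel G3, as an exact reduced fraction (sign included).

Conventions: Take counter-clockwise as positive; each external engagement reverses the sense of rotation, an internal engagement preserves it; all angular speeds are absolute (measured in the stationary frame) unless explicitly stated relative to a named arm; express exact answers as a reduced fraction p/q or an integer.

16/21

topology: planetary set — G1 20T / G2 22T / G3 64T, arm = carrier (Willis)
ring teeth: 20 + 2·22 = 64
20(ω_sun−ω_arm) = −64(ω_ring−ω_arm),  ω_sun = 0, ω_ring = 1
20(0−ω_arm) = −64(1−ω_arm)  ⇒  84·ω_arm = 64  ⇒  ω_arm = 16/21
ω_out/ω_in = 16/21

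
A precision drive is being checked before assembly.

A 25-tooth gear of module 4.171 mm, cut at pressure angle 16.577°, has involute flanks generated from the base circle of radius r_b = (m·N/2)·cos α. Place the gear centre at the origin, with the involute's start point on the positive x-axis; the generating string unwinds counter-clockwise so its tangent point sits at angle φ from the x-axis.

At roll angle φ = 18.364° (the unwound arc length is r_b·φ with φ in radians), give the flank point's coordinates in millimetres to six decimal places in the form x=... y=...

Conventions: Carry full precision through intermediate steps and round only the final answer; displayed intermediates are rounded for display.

x=52.471664 y=0.542823

topology: single-mesh involute geometry — m = 4.171, N = 25
pitch radius r_p = m·N/2 = 4.171·25/2 = 52.137500
base radius r_b = r_p·cos α = 52.137500·cos 16.577° = 49.970518
roll angle φ = 18.364° = 0.32051226 rad
x = r_b·(cos φ + φ·sin φ) = 52.471664
y = r_b·(sin φ − φ·cos φ) = 0.542823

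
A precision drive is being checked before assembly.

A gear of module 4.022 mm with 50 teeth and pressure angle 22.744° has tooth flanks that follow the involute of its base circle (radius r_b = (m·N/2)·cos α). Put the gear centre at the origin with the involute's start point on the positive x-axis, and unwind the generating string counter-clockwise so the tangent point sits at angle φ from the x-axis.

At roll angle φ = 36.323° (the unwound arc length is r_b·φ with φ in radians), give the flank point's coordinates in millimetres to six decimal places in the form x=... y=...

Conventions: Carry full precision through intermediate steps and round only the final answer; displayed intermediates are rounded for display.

x=109.534853 y=7.563572

single-mesh involute tooth geometry (50T wheel at module 4.022)
pitch radius r_p = m·N/2 = 4.022·50/2 = 100.550000
base radius r_b = r_p·cos α = 100.550000·cos 22.744° = 92.731379
roll angle φ = 36.323° = 0.63395594 rad
x = r_b·(cos φ + φ·sin φ) = 109.534853
y = r_b·(sin φ − φ·cos φ) = 7.563572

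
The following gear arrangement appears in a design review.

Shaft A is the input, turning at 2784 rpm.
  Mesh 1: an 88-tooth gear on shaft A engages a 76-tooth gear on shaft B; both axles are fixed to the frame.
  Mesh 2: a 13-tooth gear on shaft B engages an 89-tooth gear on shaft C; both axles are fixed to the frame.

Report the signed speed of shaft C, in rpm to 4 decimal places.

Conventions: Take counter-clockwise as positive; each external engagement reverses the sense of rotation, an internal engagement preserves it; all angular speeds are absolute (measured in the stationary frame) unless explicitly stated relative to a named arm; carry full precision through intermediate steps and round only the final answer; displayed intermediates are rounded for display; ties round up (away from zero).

+470.8598 rpm

recognized (3 fixed axles, 2 meshes): fixed-axis compound train
mesh 1 [88T→76T]: ω = 2784.0000×88/76 = 3223.5789 rpm, sense flips to −
mesh 2 [13T→89T]: ω = 3223.5789×13/89 = 470.8598 rpm, sense flips to +
signed output speed = +470.8598 rpm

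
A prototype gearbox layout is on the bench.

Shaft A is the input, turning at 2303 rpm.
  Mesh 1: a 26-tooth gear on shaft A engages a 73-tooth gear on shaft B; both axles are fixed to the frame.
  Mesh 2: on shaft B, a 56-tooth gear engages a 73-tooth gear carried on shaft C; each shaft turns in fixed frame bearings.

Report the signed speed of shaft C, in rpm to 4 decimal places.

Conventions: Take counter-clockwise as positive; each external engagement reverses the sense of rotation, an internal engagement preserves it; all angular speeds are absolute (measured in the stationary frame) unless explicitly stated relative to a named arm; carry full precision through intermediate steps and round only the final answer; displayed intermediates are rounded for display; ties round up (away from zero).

+629.2302 rpm

2-mesh fixed-axis compound train (all bearings frame-fixed)
mesh 1 [26T→73T]: ω = 2303.0000×26/73 = 820.2466 rpm, sense flips to −
mesh 2 [56T→73T]: ω = 820.2466×56/73 = 629.2302 rpm, sense flips to +
signed output speed = +629.2302 rpm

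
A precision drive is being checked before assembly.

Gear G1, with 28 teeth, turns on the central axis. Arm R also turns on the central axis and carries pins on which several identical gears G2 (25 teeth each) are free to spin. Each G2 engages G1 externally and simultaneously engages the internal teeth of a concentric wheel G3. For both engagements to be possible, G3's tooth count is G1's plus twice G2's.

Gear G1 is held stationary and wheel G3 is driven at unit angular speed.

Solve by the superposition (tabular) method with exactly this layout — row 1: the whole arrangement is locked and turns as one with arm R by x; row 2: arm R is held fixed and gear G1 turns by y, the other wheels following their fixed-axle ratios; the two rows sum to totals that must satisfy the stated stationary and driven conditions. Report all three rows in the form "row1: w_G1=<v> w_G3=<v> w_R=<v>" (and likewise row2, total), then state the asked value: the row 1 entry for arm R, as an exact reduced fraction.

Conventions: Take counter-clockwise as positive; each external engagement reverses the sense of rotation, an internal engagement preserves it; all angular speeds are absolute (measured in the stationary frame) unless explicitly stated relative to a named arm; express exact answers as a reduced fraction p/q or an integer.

recognized (axles ride arm R): planetary set, 28/25/78 teeth
row 1 — lock + rotate with arm: ω_sun = ω_ring = ω_arm = x
superposition row 2 [arm held]: sun y, ring −(28/78)·y, arm 0
boundary: total ω_sun = x + y = 0 and total ω_ring = x − (28/78)·y = 1  ⇒  y = -39/53, x = 39/53
row 2 ring = −(28/78)·(-39/53) = 14/53
totals (row 1 + row 2): sun 39/53 + (-39/53) = 0, ring 39/53 + 14/53 = 1, arm 39/53 + 0 = 39/53
asked cell (row1, arm) = 39/53

row1: w_G1=39/53 w_G3=39/53 w_R=39/53
row2: w_G1=-39/53 w_G3=14/53 w_R=0
total: w_G1=0 w_G3=1 w_R=39/53
asked value: 39/53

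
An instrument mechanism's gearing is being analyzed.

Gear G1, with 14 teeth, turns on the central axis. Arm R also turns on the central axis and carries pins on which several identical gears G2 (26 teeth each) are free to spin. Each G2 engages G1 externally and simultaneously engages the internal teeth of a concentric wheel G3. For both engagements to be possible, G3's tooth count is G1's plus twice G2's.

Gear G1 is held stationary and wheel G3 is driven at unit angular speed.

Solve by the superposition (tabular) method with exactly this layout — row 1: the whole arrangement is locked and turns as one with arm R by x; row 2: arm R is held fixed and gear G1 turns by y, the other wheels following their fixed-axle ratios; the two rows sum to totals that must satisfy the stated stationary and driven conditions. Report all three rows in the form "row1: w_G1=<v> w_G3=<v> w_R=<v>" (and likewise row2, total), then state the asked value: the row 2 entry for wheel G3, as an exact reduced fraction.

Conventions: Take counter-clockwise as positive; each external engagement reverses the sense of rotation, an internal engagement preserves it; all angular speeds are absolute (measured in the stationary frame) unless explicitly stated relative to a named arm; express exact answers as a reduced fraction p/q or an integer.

row1: w_G1=33/40 w_G3=33/40 w_R=33/40
row2: w_G1=-33/40 w_G3=7/40 w_R=0
total: w_G1=0 w_G3=1 w_R=33/40
asked value: 7/40

recognized (axles ride arm R): planetary set, 14/26/66 teeth
superposition row 1 [locked train]: every member turns x
row 2 — arm fixed, fixed-axis ratios: sun y, ring −(14/66)·y, arm 0
boundary: total ω_sun = x + y = 0 and total ω_ring = x − (14/66)·y = 1  ⇒  y = -33/40, x = 33/40
row 2 ring = −(14/66)·(-33/40) = 7/40
totals (row 1 + row 2): sun 33/40 + (-33/40) = 0, ring 33/40 + 7/40 = 1, arm 33/40 + 0 = 33/40
asked cell (row2, ring) = 7/40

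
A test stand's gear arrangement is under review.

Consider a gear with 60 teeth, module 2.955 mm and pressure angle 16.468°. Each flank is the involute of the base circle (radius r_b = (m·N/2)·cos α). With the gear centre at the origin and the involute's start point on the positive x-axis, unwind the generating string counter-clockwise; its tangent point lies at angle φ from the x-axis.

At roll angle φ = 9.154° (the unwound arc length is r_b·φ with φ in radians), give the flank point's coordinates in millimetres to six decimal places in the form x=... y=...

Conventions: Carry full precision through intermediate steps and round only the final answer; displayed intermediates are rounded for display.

x=86.091515 y=0.115272

topology: single-mesh involute geometry — m = 2.955, N = 60
pitch radius r_p = m·N/2 = 2.955·60/2 = 88.650000
base radius r_b = r_p·cos α = 88.650000·cos 16.468° = 85.013418
roll angle φ = 9.154° = 0.15976744 rad
x = r_b·(cos φ + φ·sin φ) = 86.091515
y = r_b·(sin φ − φ·cos φ) = 0.115272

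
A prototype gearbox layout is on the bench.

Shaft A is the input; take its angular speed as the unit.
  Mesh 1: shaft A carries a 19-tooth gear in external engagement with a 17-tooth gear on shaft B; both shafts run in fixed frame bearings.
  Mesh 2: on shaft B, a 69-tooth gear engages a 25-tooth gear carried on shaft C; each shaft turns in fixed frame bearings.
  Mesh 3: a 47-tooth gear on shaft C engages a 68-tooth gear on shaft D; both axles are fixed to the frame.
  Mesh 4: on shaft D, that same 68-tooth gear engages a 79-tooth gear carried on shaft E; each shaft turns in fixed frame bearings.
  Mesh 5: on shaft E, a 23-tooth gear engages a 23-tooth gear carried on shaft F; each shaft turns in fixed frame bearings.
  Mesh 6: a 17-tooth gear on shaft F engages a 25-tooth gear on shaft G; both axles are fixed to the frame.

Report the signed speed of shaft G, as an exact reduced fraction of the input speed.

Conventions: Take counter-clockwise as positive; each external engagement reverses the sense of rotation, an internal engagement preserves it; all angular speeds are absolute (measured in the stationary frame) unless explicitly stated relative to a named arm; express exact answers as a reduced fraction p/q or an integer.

61617/49375

6-mesh fixed-axis compound train (all bearings frame-fixed)
mesh 1 [19T→17T]: |ω|/ω_in = 1×19/17 = 19/17, sense flips to −
mesh 2 [69T→25T]: |ω|/ω_in = (19/17)×69/25 = 1311/425, sense flips to +
mesh 3 [47T→68T]: |ω|/ω_in = (1311/425)×47/68 = 61617/28900, sense flips to −
mesh 4 [68T→79T]: |ω|/ω_in = (61617/28900)×68/79 = 61617/33575, sense flips to +
mesh 5 [23T→23T]: |ω|/ω_in = (61617/33575)×23/23 = 61617/33575, sense flips to −
mesh 6 [17T→25T]: |ω|/ω_in = (61617/33575)×17/25 = 61617/49375, sense flips to +
signed output speed (× input speed) = 61617/49375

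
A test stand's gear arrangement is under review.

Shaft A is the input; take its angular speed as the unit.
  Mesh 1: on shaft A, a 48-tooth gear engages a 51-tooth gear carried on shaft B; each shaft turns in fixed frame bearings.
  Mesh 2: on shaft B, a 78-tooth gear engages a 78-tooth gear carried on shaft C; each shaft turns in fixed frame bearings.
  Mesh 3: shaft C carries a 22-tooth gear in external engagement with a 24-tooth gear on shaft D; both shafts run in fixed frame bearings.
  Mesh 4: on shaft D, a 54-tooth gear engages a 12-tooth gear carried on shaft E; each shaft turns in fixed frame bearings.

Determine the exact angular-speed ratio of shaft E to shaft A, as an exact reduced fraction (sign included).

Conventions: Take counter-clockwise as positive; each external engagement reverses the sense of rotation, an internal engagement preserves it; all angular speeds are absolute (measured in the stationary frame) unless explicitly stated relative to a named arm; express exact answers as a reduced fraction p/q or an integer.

66/17

class = fixed-axis compound train [4 meshes; 4 ratios multiply, 4 sense flips]
mesh 1 [48T→51T]: running ratio 16/17, sense −
mesh 2 [78T→78T]: running ratio 16/17, sense +
mesh 3 [22T→24T]: running ratio 44/51, sense −
mesh 4 [54T→12T]: running ratio 66/17, sense +
ω_out/ω_in = 66/17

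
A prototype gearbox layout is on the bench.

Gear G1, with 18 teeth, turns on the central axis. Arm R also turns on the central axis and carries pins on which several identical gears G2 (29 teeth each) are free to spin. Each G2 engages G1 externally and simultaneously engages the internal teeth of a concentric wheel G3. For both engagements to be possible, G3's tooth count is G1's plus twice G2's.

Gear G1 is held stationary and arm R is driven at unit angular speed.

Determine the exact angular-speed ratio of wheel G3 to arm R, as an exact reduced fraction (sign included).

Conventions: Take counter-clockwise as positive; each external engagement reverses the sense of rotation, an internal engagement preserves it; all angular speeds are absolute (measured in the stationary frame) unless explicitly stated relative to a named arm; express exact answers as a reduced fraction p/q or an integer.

class = planetary set [G3 = 18+2·29 = 76; Willis about the carrier]
ring teeth: 18 + 2·29 = 76
18(ω_sun−ω_arm) = −76(ω_ring−ω_arm),  ω_sun = 0, ω_arm = 1
ω_ring = 1 − (18/76)(0−1) = 47/38
ω_out/ω_in = 47/38

47/38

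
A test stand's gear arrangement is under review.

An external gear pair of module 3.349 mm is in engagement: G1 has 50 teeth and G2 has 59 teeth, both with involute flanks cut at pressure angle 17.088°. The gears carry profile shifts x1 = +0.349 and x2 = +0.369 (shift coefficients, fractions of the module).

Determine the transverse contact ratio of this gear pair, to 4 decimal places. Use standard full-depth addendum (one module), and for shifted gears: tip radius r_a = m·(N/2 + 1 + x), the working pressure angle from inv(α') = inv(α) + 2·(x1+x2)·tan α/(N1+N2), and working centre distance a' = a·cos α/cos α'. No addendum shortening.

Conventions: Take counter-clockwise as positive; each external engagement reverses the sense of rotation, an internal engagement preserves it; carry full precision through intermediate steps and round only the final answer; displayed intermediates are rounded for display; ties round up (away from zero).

1.8250

topology: single-mesh involute geometry — m = 3.349, 50T/59T pair
base radii: r_b1 = 80.028925, r_b2 = 94.434131
tip radii: r_a1 = 88.242801, r_a2 = 103.380281
inv(α') = inv(17.088°) + 2·(+0.349+0.369)·tan α/(50+59) = 0.01321899  ⇒  α' = 19.24024°
a' = a·cos α / cos α' = 182.5205·cos 17.088°/cos 19.24024° = 184.784142
action lengths: √(r_a1²−r_b1²) = 37.177455, √(r_a2²−r_b2²) = 42.067534
base pitch p_b = π·m·cos α = 10.056731
CR = (37.177455 + 42.067534 − 184.784142·sin 19.24024°)/10.056731 = 1.824958
contact ratio ≈ 1.8250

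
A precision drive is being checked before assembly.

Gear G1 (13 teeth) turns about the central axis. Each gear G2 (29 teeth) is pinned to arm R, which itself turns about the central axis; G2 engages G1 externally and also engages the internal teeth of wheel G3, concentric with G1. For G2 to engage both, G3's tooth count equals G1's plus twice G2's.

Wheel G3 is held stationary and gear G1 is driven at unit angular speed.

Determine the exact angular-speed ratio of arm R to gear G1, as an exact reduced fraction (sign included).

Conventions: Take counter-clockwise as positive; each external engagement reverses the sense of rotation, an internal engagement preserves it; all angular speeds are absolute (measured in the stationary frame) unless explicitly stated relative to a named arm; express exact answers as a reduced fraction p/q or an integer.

planetary set (13T centre, 29T on arm, 71T internal) — Willis relation
ring teeth: 13 + 2·29 = 71
13(ω_sun−ω_arm) = −71(ω_ring−ω_arm),  ω_ring = 0, ω_sun = 1
13(1−ω_arm) = −71(0−ω_arm)  ⇒  84·ω_arm = 13  ⇒  ω_arm = 13/84
ω_out/ω_in = 13/84

13/84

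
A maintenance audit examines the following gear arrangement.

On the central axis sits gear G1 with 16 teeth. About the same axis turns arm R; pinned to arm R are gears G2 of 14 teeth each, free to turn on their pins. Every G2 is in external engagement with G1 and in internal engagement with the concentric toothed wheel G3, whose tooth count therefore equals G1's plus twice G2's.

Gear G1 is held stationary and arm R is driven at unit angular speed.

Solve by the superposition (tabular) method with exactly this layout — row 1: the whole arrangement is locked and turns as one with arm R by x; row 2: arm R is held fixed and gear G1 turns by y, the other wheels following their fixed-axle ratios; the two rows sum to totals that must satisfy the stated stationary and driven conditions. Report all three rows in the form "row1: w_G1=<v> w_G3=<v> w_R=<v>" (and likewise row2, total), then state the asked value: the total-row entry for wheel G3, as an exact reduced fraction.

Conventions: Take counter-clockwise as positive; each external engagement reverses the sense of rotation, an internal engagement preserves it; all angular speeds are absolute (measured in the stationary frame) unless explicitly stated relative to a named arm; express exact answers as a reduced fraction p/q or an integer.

row1: w_G1=1 w_G3=1 w_R=1
row2: w_G1=-1 w_G3=4/11 w_R=0
total: w_G1=0 w_G3=15/11 w_R=1
asked value: 15/11

topology: planetary set — G1 16T / G2 14T / G3 44T, arm = carrier (Willis)
superposition row 1 [locked train]: every member turns x
superposition row 2 [arm held]: sun y, ring −(16/44)·y, arm 0
boundary: total ω_sun = x + y = 0 and total ω_arm = x = 1  ⇒  y = -1, x = 1
row 2 ring = −(16/44)·(-1) = 4/11
totals (row 1 + row 2): sun 1 + (-1) = 0, ring 1 + 4/11 = 15/11, arm 1 + 0 = 1
asked cell (total, ring) = 15/11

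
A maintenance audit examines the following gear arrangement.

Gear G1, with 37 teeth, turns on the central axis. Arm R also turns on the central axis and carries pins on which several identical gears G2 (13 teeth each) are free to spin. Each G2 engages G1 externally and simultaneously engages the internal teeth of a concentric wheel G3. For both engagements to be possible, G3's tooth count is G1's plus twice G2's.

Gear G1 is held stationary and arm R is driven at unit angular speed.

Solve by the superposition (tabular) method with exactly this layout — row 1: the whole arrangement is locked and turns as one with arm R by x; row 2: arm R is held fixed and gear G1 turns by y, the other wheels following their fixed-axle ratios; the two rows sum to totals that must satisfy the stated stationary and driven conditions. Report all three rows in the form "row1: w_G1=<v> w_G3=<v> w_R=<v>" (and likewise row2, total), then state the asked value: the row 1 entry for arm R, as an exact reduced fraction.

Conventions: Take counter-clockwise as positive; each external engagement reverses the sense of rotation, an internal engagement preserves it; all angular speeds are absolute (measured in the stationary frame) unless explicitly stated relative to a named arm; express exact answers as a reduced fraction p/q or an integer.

planetary set (37T centre, 13T on arm, 63T internal) — Willis relation
row 1 — lock + rotate with arm: ω_sun = ω_ring = ω_arm = x
row 2 — arm fixed, fixed-axis ratios: sun y, ring −(37/63)·y, arm 0
boundary: total ω_sun = x + y = 0 and total ω_arm = x = 1  ⇒  y = -1, x = 1
row 2 ring = −(37/63)·(-1) = 37/63
totals (row 1 + row 2): sun 1 + (-1) = 0, ring 1 + 37/63 = 100/63, arm 1 + 0 = 1
asked cell (row1, arm) = 1

row1: w_G1=1 w_G3=1 w_R=1
row2: w_G1=-1 w_G3=37/63 w_R=0
total: w_G1=0 w_G3=100/63 w_R=1
asked value: 1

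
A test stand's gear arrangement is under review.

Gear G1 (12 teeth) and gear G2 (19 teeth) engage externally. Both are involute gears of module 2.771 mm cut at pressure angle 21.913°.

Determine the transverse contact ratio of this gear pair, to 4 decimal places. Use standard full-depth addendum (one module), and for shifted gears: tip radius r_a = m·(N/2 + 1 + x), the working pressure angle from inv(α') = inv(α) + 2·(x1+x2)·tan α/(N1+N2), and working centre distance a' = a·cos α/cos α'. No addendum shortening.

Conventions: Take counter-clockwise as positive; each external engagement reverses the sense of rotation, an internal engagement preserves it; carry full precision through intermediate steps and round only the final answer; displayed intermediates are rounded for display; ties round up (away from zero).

recognized (one external pair, fixed centres): single-mesh tooth geometry, m = 2.771, N1 = 12, N2 = 19
base radii: r_b1 = 15.424798, r_b2 = 24.422597
tip radii: r_a1 = 19.397000, r_a2 = 29.095500
no profile shift: α' = α, a' = a
action lengths: √(r_a1²−r_b1²) = 11.760919, √(r_a2²−r_b2²) = 15.814072
base pitch p_b = π·m·cos α = 8.076405
CR = (11.760919 + 15.814072 − 42.950500·sin 21.91300°)/8.076405 = 1.429589
contact ratio ≈ 1.4296

1.4296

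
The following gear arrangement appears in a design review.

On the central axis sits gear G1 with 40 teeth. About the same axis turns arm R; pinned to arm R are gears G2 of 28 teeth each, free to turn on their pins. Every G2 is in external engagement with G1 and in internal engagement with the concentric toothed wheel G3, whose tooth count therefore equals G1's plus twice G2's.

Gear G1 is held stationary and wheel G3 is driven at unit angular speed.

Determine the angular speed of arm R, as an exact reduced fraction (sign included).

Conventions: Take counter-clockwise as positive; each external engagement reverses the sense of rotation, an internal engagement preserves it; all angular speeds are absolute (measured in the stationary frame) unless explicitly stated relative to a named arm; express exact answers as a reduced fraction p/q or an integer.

planetary set (40T centre, 28T on arm, 96T internal) — Willis relation
ring teeth: 40 + 2·28 = 96
40(ω_sun−ω_arm) = −96(ω_ring−ω_arm),  ω_sun = 0, ω_ring = 1
40(0−ω_arm) = −96(1−ω_arm)  ⇒  136·ω_arm = 96  ⇒  ω_arm = 12/17
exact speed ratio = 12/17

12/17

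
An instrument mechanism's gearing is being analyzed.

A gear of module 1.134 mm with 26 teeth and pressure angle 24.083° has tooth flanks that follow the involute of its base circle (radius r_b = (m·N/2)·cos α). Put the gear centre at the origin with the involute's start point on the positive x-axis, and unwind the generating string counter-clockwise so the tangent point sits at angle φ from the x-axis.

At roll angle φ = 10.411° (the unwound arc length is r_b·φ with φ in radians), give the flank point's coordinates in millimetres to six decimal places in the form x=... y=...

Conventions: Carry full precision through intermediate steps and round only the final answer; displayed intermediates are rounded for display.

x=13.679142 y=0.026826

topology: single-mesh involute geometry — m = 1.134, N = 26
pitch radius r_p = m·N/2 = 1.134·26/2 = 14.742000
base radius r_b = r_p·cos α = 14.742000·cos 24.083° = 13.458787
roll angle φ = 10.411° = 0.18170623 rad
x = r_b·(cos φ + φ·sin φ) = 13.679142
y = r_b·(sin φ − φ·cos φ) = 0.026826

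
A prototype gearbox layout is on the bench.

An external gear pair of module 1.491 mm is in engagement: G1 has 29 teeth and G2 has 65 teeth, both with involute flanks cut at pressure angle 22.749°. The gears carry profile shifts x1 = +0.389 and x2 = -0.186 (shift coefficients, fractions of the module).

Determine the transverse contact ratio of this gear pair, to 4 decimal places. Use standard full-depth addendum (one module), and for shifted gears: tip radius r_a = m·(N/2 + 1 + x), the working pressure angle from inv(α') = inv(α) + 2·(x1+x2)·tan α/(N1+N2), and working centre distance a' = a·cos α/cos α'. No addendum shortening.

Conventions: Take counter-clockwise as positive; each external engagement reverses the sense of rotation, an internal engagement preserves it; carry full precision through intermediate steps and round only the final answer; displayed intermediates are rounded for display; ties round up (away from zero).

1.5319

class = single-mesh tooth geometry [involute pair 29T × 65T, m = 1.491]
base radii: r_b1 = 19.937670, r_b2 = 44.687881
tip radii: r_a1 = 23.690499, r_a2 = 49.671174
inv(α') = inv(22.749°) + 2·(+0.389-0.186)·tan α/(29+65) = 0.02408041  ⇒  α' = 23.32286°
a' = a·cos α / cos α' = 70.0770·cos 22.749°/cos 23.32286° = 70.376087
action lengths: √(r_a1²−r_b1²) = 12.795666, √(r_a2²−r_b2²) = 21.684530
base pitch p_b = π·m·cos α = 4.319727
CR = (12.795666 + 21.684530 − 70.376087·sin 23.32286°)/4.319727 = 1.531917
contact ratio ≈ 1.5319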